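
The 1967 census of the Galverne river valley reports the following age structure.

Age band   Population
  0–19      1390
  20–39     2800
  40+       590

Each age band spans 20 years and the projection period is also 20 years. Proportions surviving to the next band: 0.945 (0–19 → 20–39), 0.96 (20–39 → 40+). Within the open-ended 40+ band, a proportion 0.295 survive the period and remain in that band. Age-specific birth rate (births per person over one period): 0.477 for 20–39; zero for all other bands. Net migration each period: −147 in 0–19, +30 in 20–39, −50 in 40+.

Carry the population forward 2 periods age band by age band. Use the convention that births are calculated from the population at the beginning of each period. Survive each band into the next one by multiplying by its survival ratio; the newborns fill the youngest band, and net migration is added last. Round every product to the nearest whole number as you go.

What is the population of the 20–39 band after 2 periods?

1154

Let band 1 be 0–19 through band 3 = 40+.
[period 1]
Births: 2800 × 0.477 = 1336
Band 2: 1390 × 0.945 = 1314
Band 3: 2800 × 0.96 + 590 × 0.295 = 2688 + 174 = 2862
Net migration: Band 1 − 147 → 1189; Band 2 + 30 → 1344; Band 3 − 50 → 2812
End of period: [1189, 1344, 2812]
[period 2]
Births: 1344 × 0.477 = 641
Band 2: 1189 × 0.945 = 1124
Band 3: 1344 × 0.96 + 2812 × 0.295 = 1290 + 830 = 2120
Net migration: Band 1 − 147 → 494; Band 2 + 30 → 1154; Band 3 − 50 → 2070
End of period: [494, 1154, 2070]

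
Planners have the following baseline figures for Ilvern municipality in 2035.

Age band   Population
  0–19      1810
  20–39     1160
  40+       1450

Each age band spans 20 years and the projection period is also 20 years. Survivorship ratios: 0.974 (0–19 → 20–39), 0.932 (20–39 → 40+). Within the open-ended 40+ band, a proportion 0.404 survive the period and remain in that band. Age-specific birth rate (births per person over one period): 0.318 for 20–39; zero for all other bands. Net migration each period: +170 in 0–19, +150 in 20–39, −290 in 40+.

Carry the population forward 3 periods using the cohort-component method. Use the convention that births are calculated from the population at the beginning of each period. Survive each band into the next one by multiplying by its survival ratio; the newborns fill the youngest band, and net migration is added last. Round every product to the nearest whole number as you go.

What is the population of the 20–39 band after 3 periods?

908

(Groups numbered youngest = 1 to oldest = 3.)
[period 1]
Births: 1160 × 0.318 = 369
Group 2: 1810 × 0.974 = 1763
Group 3: 1160 × 0.932 + 1450 × 0.404 = 1081 + 586 = 1667
Net migration: Group 1 + 170 → 539; Group 2 + 150 → 1913; Group 3 − 290 → 1377
→ [539, 1913, 1377]
[period 2]
Births: 1913 × 0.318 = 608
Group 2: 539 × 0.974 = 525
Group 3: 1913 × 0.932 + 1377 × 0.404 = 1783 + 556 = 2339
Net migration: Group 1 + 170 → 778; Group 2 + 150 → 675; Group 3 − 290 → 2049
→ [778, 675, 2049]
[period 3]
Births: 675 × 0.318 = 215
Group 2: 778 × 0.974 = 758
Group 3: 675 × 0.932 + 2049 × 0.404 = 629 + 828 = 1457
Net migration: Group 1 + 170 → 385; Group 2 + 150 → 908; Group 3 − 290 → 1167
→ [385, 908, 1167]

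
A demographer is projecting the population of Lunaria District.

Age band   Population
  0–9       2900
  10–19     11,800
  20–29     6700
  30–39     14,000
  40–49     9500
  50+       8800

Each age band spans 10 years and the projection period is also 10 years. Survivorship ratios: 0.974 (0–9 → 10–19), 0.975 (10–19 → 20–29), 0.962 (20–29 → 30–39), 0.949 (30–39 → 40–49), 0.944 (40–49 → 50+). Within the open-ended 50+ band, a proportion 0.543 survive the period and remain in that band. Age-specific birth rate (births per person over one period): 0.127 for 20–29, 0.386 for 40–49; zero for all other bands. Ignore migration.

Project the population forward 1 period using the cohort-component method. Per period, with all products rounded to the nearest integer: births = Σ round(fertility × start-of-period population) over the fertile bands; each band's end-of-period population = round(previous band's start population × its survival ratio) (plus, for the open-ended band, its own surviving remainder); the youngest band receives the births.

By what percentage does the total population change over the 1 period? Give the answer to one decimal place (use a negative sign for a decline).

Let group 1 be 0–9 through group 6 = 50+.
[period 1]
Births: 6700 × 0.127 = 851, 9500 × 0.386 = 3667 ⇒ total 4518
Group 2: 2900 × 0.974 = 2825
Group 3: 11800 × 0.975 = 11505
Group 4: 6700 × 0.962 = 6445
Group 5: 14000 × 0.949 = 13286
Group 6: 9500 × 0.944 + 8800 × 0.543 = 8968 + 4778 = 13746
→ [4518, 2825, 11505, 6445, 13286, 13746]
Total: 53700 → 52325; change = -1375; percentage change = -2.6%

-2.6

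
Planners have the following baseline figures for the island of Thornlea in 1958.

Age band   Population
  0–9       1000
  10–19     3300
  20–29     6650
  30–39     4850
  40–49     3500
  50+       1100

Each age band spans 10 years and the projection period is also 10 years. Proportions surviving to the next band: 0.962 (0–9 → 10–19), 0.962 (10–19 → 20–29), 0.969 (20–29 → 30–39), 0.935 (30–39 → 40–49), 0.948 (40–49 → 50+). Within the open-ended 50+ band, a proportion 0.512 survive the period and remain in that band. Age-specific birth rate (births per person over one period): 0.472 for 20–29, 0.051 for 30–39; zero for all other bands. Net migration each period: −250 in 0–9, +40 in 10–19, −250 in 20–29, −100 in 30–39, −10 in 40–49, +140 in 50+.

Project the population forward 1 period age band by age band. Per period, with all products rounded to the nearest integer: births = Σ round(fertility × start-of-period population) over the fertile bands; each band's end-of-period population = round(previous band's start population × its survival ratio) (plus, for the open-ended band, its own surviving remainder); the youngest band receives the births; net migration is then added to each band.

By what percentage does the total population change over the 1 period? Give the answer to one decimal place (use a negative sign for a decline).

(Groups numbered youngest = 1 to oldest = 6.)
[period 1]
Births: 6650 × 0.472 = 3139, 4850 × 0.051 = 247 — total 3386
Group 2: 1000 × 0.962 = 962
Group 3: 3300 × 0.962 = 3175
Group 4: 6650 × 0.969 = 6444
Group 5: 4850 × 0.935 = 4535
Group 6: 3500 × 0.948 + 1100 × 0.512 = 3318 + 563 = 3881
Net migration: Group 1 − 250 → 3136; Group 2 + 40 → 1002; Group 3 − 250 → 2925; Group 4 − 100 → 6344; Group 5 − 10 → 4525; Group 6 + 140 → 4021
End of period: [3136, 1002, 2925, 6344, 4525, 4021]
Total: 20400 → 21953; change = 1553; percentage change = 7.6%

7.6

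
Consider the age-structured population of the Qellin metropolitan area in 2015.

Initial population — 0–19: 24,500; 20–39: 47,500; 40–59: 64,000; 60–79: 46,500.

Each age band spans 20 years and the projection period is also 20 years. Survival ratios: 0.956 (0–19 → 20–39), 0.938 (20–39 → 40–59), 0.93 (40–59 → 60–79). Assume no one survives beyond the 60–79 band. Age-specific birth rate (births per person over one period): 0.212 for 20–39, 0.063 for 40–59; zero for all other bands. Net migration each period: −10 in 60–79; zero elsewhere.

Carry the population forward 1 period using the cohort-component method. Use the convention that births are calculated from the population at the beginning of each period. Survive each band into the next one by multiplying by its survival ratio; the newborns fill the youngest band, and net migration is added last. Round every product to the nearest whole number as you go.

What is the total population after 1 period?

141589

After projecting period 1:
Births: 47500 × 0.212 = 10070  |  64000 × 0.063 = 4032 → 14102
20–39: 24500 × 0.956 = 23422
40–59: 47500 × 0.938 = 44555
60–79: 64000 × 0.93 = 59520
Net migration: 60–79 − 10 → 59510
→ [14102, 23422, 44555, 59510]
Total after period 1: 14102 + 23422 + 44555 + 59510 = 141589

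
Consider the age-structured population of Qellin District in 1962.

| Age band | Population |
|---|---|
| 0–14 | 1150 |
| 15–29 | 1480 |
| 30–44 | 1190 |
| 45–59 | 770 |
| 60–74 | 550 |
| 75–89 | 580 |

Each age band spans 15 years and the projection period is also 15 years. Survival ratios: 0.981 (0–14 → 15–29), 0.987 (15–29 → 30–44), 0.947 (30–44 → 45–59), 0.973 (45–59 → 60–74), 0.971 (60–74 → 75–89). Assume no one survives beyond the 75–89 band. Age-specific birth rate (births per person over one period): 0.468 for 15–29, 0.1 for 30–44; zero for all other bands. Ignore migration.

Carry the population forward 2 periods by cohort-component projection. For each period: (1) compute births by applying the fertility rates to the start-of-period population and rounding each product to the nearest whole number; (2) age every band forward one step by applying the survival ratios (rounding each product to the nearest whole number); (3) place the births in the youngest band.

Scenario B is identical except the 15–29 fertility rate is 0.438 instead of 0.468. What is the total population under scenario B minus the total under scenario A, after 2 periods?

-79

After projecting period 1:
Births: 1480 × 0.468 = 693  |  1190 × 0.1 = 119 — total 812
15–29: 1150 × 0.981 = 1128
30–44: 1480 × 0.987 = 1461
45–59: 1190 × 0.947 = 1127
60–74: 770 × 0.973 = 749
75–89: 550 × 0.971 = 534
Giving 812 / 1128 / 1461 / 1127 / 749 / 534.
After projecting period 2:
Births: 1128 × 0.468 = 528  |  1461 × 0.1 = 146 — total 674
15–29: 812 × 0.981 = 797
30–44: 1128 × 0.987 = 1113
45–59: 1461 × 0.947 = 1384
60–74: 1127 × 0.973 = 1097
75–89: 749 × 0.971 = 727
Giving 674 / 797 / 1113 / 1384 / 1097 / 727.
Scenario A total after 2 periods: 5792
Scenario B projection —
After projecting period 1:
Births: 1480 × 0.438 = 648  |  1190 × 0.1 = 119 — total 767
15–29: 1150 × 0.981 = 1128
30–44: 1480 × 0.987 = 1461
45–59: 1190 × 0.947 = 1127
60–74: 770 × 0.973 = 749
75–89: 550 × 0.971 = 534
Giving 767 / 1128 / 1461 / 1127 / 749 / 534.
After projecting period 2:
Births: 1128 × 0.438 = 494  |  1461 × 0.1 = 146 — total 640
15–29: 767 × 0.981 = 752
30–44: 1128 × 0.987 = 1113
45–59: 1461 × 0.947 = 1384
60–74: 1127 × 0.973 = 1097
75–89: 749 × 0.971 = 727
Giving 640 / 752 / 1113 / 1384 / 1097 / 727.
Scenario B total after 2 periods: 5713
Difference B − A = 5713 − 5792 = -79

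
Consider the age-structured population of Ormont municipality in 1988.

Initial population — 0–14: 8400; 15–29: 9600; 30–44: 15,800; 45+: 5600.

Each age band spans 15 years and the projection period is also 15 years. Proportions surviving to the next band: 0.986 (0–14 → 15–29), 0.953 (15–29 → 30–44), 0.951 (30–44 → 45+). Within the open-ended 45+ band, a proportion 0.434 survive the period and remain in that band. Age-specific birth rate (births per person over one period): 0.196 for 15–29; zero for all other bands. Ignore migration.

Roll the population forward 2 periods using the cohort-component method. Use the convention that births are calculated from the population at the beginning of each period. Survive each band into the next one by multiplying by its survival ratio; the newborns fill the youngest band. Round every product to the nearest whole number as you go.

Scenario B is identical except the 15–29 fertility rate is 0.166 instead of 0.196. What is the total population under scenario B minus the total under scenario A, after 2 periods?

After projecting period 1:
Births: 9600 * 0.196 = 1882
15–29: 8400 * 0.986 = 8282
30–44: 9600 * 0.953 = 9149
45+: 15800 * 0.951 + 5600 * 0.434 = 15026 + 2430 = 17456
Population now: 0–14=1882, 15–29=8282, 30–44=9149, 45+=17456
After projecting period 2:
Births: 8282 * 0.196 = 1623
15–29: 1882 * 0.986 = 1856
30–44: 8282 * 0.953 = 7893
45+: 9149 * 0.951 + 17456 * 0.434 = 8701 + 7576 = 16277
Population now: 0–14=1623, 15–29=1856, 30–44=7893, 45+=16277
Scenario A total after 2 periods: 27649
Scenario B projection —
After projecting period 1:
Births: 9600 * 0.166 = 1594
15–29: 8400 * 0.986 = 8282
30–44: 9600 * 0.953 = 9149
45+: 15800 * 0.951 + 5600 * 0.434 = 15026 + 2430 = 17456
Population now: 0–14=1594, 15–29=8282, 30–44=9149, 45+=17456
After projecting period 2:
Births: 8282 * 0.166 = 1375
15–29: 1594 * 0.986 = 1572
30–44: 8282 * 0.953 = 7893
45+: 9149 * 0.951 + 17456 * 0.434 = 8701 + 7576 = 16277
Population now: 0–14=1375, 15–29=1572, 30–44=7893, 45+=16277
Scenario B total after 2 periods: 27117
Difference B − A = 27117 − 27649 = -532

-532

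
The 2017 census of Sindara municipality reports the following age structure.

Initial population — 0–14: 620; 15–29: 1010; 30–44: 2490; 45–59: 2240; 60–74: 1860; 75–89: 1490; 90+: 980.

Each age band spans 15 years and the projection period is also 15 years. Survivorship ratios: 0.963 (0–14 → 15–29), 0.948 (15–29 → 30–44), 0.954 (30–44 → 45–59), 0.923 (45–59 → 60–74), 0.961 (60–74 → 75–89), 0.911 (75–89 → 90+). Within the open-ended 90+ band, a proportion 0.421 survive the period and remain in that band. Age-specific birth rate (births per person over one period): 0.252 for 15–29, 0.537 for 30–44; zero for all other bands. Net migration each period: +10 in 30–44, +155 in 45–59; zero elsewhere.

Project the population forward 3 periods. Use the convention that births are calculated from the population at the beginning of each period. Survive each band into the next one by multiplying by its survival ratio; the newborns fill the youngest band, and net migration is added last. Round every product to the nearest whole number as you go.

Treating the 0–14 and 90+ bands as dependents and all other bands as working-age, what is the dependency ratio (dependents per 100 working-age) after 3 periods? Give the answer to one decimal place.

57.9

Call the bands 1 to 7, youngest first.
Period 1:
Births: 1010 * 0.252 = 255 ; 2490 * 0.537 = 1337 — total 1592
Band 2: 620 * 0.963 = 597
Band 3: 1010 * 0.948 = 957
Band 4: 2490 * 0.954 = 2375
Band 5: 2240 * 0.923 = 2068
Band 6: 1860 * 0.961 = 1787
Band 7: 1490 * 0.911 + 980 * 0.421 = 1357 + 413 = 1770
Net migration: Band 3 + 10 → 967; Band 4 + 155 → 2530
Giving 1592 / 597 / 967 / 2530 / 2068 / 1787 / 1770.
Period 2:
Births: 597 * 0.252 = 150 ; 967 * 0.537 = 519 — total 669
Band 2: 1592 * 0.963 = 1533
Band 3: 597 * 0.948 = 566
Band 4: 967 * 0.954 = 923
Band 5: 2530 * 0.923 = 2335
Band 6: 2068 * 0.961 = 1987
Band 7: 1787 * 0.911 + 1770 * 0.421 = 1628 + 745 = 2373
Net migration: Band 3 + 10 → 576; Band 4 + 155 → 1078
Giving 669 / 1533 / 576 / 1078 / 2335 / 1987 / 2373.
Period 3:
Births: 1533 * 0.252 = 386 ; 576 * 0.537 = 309 — total 695
Band 2: 669 * 0.963 = 644
Band 3: 1533 * 0.948 = 1453
Band 4: 576 * 0.954 = 550
Band 5: 1078 * 0.923 = 995
Band 6: 2335 * 0.961 = 2244
Band 7: 1987 * 0.911 + 2373 * 0.421 = 1810 + 999 = 2809
Net migration: Band 3 + 10 → 1463; Band 4 + 155 → 705
Giving 695 / 644 / 1463 / 705 / 995 / 2244 / 2809.
Dependents (band 0–14 + band 90+) = 695 + 2809 = 3504; working-age = 6051; ratio = 3504/6051 × 100 = 57.9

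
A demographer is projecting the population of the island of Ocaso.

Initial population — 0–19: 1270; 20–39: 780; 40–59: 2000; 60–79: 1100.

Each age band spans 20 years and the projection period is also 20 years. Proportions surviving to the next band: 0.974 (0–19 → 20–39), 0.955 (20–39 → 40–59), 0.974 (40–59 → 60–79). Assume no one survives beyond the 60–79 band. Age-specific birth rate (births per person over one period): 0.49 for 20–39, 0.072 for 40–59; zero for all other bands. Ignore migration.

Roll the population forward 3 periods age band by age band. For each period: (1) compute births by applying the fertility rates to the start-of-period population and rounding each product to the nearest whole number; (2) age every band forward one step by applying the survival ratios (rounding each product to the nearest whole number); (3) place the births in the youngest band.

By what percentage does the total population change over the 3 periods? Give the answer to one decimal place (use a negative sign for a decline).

Period 1:
Births: 780 × 0.49 = 382 ; 2000 × 0.072 = 144 → total 526
20–39: 1270 × 0.974 = 1237
40–59: 780 × 0.955 = 745
60–79: 2000 × 0.974 = 1948
→ [526, 1237, 745, 1948]
Period 2:
Births: 1237 × 0.49 = 606 ; 745 × 0.072 = 54 → total 660
20–39: 526 × 0.974 = 512
40–59: 1237 × 0.955 = 1181
60–79: 745 × 0.974 = 726
→ [660, 512, 1181, 726]
Period 3:
Births: 512 × 0.49 = 251 ; 1181 × 0.072 = 85 → total 336
20–39: 660 × 0.974 = 643
40–59: 512 × 0.955 = 489
60–79: 1181 × 0.974 = 1150
→ [336, 643, 489, 1150]
Total: 5150 → 2618; change = -2532; percentage change = -49.2%

-49.2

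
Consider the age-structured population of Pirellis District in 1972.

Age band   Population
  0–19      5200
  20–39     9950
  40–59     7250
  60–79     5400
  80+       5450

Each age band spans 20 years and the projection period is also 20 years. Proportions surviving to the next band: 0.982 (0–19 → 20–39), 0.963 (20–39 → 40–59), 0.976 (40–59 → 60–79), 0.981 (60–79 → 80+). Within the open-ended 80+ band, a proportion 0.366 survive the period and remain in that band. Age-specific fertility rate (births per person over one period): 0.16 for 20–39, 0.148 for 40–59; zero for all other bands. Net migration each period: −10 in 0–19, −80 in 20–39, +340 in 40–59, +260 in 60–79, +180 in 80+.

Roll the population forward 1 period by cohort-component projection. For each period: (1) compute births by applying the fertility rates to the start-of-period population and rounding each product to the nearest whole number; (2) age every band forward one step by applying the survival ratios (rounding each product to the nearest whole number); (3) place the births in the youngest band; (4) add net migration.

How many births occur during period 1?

2665

— Period 1 —
Births: 9950 × 0.16 = 1592  |  7250 × 0.148 = 1073 ⇒ total 2665
20–39: 5200 × 0.982 = 5106
40–59: 9950 × 0.963 = 9582
60–79: 7250 × 0.976 = 7076
80+: 5400 × 0.981 + 5450 × 0.366 = 5297 + 1995 = 7292
Net migration: 0–19 − 10 → 2655; 20–39 − 80 → 5026; 40–59 + 340 → 9922; 60–79 + 260 → 7336; 80+ + 180 → 7472
Giving 2655 / 5026 / 9922 / 7336 / 7472.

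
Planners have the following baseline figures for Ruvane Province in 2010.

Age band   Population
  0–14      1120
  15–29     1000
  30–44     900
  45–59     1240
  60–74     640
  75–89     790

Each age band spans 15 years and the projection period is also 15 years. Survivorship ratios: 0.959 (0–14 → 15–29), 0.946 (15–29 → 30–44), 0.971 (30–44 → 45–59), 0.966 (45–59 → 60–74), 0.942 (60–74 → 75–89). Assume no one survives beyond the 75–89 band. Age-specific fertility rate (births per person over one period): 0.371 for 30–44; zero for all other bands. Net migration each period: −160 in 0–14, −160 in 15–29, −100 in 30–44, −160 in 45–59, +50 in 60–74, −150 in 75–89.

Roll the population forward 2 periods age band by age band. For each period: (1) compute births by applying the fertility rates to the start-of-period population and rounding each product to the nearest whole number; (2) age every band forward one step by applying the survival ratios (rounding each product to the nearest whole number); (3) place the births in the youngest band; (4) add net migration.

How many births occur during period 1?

[period 1]
Births: 900 * 0.371 = 334
15–29: 1120 * 0.959 = 1074
30–44: 1000 * 0.946 = 946
45–59: 900 * 0.971 = 874
60–74: 1240 * 0.966 = 1198
75–89: 640 * 0.942 = 603
Net migration: 0–14 − 160 → 174; 15–29 − 160 → 914; 30–44 − 100 → 846; 45–59 − 160 → 714; 60–74 + 50 → 1248; 75–89 − 150 → 453
Giving 174 / 914 / 846 / 714 / 1248 / 453.

334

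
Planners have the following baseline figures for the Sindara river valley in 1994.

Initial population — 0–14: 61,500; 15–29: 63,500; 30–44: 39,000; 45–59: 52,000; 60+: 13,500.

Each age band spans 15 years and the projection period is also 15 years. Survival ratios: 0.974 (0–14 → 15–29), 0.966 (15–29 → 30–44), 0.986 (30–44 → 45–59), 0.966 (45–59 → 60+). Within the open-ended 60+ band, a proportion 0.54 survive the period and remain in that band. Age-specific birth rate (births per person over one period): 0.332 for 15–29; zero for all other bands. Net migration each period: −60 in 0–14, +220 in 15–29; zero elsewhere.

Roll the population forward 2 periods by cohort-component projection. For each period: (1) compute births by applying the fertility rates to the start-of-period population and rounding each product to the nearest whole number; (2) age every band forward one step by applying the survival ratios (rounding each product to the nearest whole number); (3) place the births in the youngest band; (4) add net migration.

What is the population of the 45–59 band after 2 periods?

60482

After projecting period 1:
Births: 63500 × 0.332 = 21082
15–29: 61500 × 0.974 = 59901
30–44: 63500 × 0.966 = 61341
45–59: 39000 × 0.986 = 38454
60+: 52000 × 0.966 + 13500 × 0.54 = 50232 + 7290 = 57522
Net migration: 0–14 − 60 → 21022; 15–29 + 220 → 60121
Giving 21022 / 60121 / 61341 / 38454 / 57522.
After projecting period 2:
Births: 60121 × 0.332 = 19960
15–29: 21022 × 0.974 = 20475
30–44: 60121 × 0.966 = 58077
45–59: 61341 × 0.986 = 60482
60+: 38454 × 0.966 + 57522 × 0.54 = 37147 + 31062 = 68209
Net migration: 0–14 − 60 → 19900; 15–29 + 220 → 20695
Giving 19900 / 20695 / 58077 / 60482 / 68209.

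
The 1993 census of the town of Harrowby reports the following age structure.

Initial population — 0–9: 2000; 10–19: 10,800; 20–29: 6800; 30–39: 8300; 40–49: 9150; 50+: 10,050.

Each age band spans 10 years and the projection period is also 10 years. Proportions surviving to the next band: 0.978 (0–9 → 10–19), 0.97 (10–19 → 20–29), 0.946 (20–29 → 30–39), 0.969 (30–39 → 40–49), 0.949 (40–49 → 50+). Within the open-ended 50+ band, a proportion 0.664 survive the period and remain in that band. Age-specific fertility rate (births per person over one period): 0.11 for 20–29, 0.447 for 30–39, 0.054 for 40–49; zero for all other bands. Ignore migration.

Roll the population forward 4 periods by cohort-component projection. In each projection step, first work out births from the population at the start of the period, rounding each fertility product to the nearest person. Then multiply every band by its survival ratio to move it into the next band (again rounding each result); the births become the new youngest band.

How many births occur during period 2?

4462

[period 1]
Births: 6800 × 0.11 = 748, 8300 × 0.447 = 3710, 9150 × 0.054 = 494 → 4952
10–19: 2000 × 0.978 = 1956
20–29: 10800 × 0.97 = 10476
30–39: 6800 × 0.946 = 6433
40–49: 8300 × 0.969 = 8043
50+: 9150 × 0.949 + 10050 × 0.664 = 8683 + 6673 = 15356
End of period: [4952, 1956, 10476, 6433, 8043, 15356]
[period 2]
Births: 10476 × 0.11 = 1152, 6433 × 0.447 = 2876, 8043 × 0.054 = 434 → 4462
10–19: 4952 × 0.978 = 4843
20–29: 1956 × 0.97 = 1897
30–39: 10476 × 0.946 = 9910
40–49: 6433 × 0.969 = 6234
50+: 8043 × 0.949 + 15356 × 0.664 = 7633 + 10196 = 17829
End of period: [4462, 4843, 1897, 9910, 6234, 17829]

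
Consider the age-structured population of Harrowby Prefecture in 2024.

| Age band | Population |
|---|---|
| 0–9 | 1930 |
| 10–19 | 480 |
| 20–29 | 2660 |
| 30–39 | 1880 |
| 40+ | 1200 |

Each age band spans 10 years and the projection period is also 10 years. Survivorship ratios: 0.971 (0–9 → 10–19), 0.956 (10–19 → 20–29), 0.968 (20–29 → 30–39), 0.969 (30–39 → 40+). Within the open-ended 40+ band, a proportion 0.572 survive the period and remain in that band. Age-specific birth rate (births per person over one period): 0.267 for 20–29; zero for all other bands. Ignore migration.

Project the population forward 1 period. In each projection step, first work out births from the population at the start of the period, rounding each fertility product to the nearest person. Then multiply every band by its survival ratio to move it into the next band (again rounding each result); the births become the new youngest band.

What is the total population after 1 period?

(Bands numbered youngest = 1 to oldest = 5.)
Period 1.
Births: 2660 × 0.267 = 710
Band 2: 1930 × 0.971 = 1874
Band 3: 480 × 0.956 = 459
Band 4: 2660 × 0.968 = 2575
Band 5: 1880 × 0.969 + 1200 × 0.572 = 1822 + 686 = 2508
End of period: [710, 1874, 459, 2575, 2508]
Total after period 1: 710 + 1874 + 459 + 2575 + 2508 = 8126

8126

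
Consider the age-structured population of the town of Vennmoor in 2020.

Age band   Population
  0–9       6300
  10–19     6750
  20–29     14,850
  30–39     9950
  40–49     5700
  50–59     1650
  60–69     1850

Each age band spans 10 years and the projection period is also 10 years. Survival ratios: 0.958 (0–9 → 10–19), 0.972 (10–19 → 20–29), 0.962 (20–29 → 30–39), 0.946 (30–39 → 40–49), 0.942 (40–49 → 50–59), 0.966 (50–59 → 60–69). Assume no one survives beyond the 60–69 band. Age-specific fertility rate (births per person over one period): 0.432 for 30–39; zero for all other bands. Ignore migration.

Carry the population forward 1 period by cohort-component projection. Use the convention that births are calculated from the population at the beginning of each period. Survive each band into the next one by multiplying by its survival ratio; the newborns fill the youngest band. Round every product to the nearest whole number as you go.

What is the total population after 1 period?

(Bands numbered youngest = 1 to oldest = 7.)
— Period 1 —
Births: 9950 × 0.432 = 4298
Band 2: 6300 × 0.958 = 6035
Band 3: 6750 × 0.972 = 6561
Band 4: 14850 × 0.962 = 14286
Band 5: 9950 × 0.946 = 9413
Band 6: 5700 × 0.942 = 5369
Band 7: 1650 × 0.966 = 1594
Giving 4298 / 6035 / 6561 / 14286 / 9413 / 5369 / 1594.
Total after period 1: 4298 + 6035 + 6561 + 14286 + 9413 + 5369 + 1594 = 47556

47556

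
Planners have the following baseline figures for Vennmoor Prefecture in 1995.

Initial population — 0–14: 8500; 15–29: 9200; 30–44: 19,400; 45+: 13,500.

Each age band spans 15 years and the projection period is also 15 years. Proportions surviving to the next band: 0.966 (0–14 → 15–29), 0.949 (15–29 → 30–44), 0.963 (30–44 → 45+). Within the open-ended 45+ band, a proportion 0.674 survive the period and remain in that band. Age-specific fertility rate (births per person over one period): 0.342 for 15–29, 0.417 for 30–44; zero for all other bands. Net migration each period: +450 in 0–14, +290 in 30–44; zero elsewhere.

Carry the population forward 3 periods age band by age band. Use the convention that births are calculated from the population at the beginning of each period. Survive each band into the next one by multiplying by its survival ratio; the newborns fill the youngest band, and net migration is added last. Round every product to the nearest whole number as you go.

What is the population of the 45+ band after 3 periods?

26258

Call the groups 1 to 4, youngest first.
[period 1]
Births: 9200 × 0.342 = 3146  |  19400 × 0.417 = 8090 → 11236
Group 2: 8500 × 0.966 = 8211
Group 3: 9200 × 0.949 = 8731
Group 4: 19400 × 0.963 + 13500 × 0.674 = 18682 + 9099 = 27781
Net migration: Group 1 + 450 → 11686; Group 3 + 290 → 9021
End of period: [11686, 8211, 9021, 27781]
[period 2]
Births: 8211 × 0.342 = 2808  |  9021 × 0.417 = 3762 → 6570
Group 2: 11686 × 0.966 = 11289
Group 3: 8211 × 0.949 = 7792
Group 4: 9021 × 0.963 + 27781 × 0.674 = 8687 + 18724 = 27411
Net migration: Group 1 + 450 → 7020; Group 3 + 290 → 8082
End of period: [7020, 11289, 8082, 27411]
[period 3]
Births: 11289 × 0.342 = 3861  |  8082 × 0.417 = 3370 → 7231
Group 2: 7020 × 0.966 = 6781
Group 3: 11289 × 0.949 = 10713
Group 4: 8082 × 0.963 + 27411 × 0.674 = 7783 + 18475 = 26258
Net migration: Group 1 + 450 → 7681; Group 3 + 290 → 11003
End of period: [7681, 6781, 11003, 26258]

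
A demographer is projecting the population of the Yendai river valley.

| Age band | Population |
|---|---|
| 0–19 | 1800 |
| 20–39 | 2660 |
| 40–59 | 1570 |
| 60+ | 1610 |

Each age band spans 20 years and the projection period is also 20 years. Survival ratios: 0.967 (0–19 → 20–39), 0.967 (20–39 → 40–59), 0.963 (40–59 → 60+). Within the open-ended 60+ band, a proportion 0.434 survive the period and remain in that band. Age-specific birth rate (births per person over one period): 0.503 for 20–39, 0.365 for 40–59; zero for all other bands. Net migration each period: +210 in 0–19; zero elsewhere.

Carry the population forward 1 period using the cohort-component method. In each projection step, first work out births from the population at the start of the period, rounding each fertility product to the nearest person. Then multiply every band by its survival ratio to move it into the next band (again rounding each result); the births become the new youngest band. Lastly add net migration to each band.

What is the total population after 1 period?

8645

Period 1.
Births: 2660 × 0.503 = 1338 ; 1570 × 0.365 = 573 ⇒ total 1911
20–39: 1800 × 0.967 = 1741
40–59: 2660 × 0.967 = 2572
60+: 1570 × 0.963 + 1610 × 0.434 = 1512 + 699 = 2211
Net migration: 0–19 + 210 → 2121
→ [2121, 1741, 2572, 2211]
Total after period 1: 2121 + 1741 + 2572 + 2211 = 8645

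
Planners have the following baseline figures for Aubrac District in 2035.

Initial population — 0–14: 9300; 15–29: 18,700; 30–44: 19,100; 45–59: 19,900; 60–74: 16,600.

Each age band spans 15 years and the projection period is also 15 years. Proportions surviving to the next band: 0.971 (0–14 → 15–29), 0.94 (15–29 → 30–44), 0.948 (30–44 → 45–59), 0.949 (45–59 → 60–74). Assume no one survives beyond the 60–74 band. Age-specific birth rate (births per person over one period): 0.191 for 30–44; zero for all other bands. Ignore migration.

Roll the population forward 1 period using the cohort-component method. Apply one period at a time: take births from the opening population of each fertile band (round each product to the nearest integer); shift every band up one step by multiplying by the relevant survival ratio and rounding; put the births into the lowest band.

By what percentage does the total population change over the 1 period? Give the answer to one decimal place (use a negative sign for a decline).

Let band 1 be 0–14 through band 5 = 60–74.
— Period 1 —
Births: 19100 * 0.191 = 3648
Band 2: 9300 * 0.971 = 9030
Band 3: 18700 * 0.94 = 17578
Band 4: 19100 * 0.948 = 18107
Band 5: 19900 * 0.949 = 18885
→ [3648, 9030, 17578, 18107, 18885]
Total: 83600 → 67248; change = -16352; percentage change = -19.6%

-19.6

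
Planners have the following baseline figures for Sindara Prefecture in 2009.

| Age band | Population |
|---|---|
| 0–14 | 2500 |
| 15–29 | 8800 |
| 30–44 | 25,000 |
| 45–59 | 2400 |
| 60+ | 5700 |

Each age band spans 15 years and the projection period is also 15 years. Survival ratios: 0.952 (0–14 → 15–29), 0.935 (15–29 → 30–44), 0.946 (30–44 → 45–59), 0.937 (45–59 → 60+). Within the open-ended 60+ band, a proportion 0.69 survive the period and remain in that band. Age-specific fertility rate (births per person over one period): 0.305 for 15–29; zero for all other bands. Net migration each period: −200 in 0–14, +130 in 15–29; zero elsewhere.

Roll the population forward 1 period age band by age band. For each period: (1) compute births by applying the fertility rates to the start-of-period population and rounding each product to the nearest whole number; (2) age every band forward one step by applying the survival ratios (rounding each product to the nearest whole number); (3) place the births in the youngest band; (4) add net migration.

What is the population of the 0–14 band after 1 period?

2484

After projecting period 1:
Births: 8800 * 0.305 = 2684
15–29: 2500 * 0.952 = 2380
30–44: 8800 * 0.935 = 8228
45–59: 25000 * 0.946 = 23650
60+: 2400 * 0.937 + 5700 * 0.69 = 2249 + 3933 = 6182
Net migration: 0–14 − 200 → 2484; 15–29 + 130 → 2510
End of period: [2484, 2510, 8228, 23650, 6182]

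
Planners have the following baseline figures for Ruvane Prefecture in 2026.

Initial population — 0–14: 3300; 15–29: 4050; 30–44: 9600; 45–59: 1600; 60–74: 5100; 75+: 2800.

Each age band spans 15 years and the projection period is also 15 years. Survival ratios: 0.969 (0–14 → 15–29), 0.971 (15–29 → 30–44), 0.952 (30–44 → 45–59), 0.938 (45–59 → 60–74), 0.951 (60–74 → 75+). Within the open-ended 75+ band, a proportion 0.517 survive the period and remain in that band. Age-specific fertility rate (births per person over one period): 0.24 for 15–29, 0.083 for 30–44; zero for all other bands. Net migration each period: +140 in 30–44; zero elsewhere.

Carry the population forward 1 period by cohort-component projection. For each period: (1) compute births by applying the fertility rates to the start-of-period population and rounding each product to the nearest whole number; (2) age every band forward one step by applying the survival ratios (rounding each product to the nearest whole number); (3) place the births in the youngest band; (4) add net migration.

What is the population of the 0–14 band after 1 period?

1769

Numbering the bands 1..6 from youngest to oldest:
Period 1:
Births: 4050 × 0.24 = 972  |  9600 × 0.083 = 797 → 1769
Band 2: 3300 × 0.969 = 3198
Band 3: 4050 × 0.971 = 3933
Band 4: 9600 × 0.952 = 9139
Band 5: 1600 × 0.938 = 1501
Band 6: 5100 × 0.951 + 2800 × 0.517 = 4850 + 1448 = 6298
Net migration: Band 3 + 140 → 4073
Giving 1769 / 3198 / 4073 / 9139 / 1501 / 6298.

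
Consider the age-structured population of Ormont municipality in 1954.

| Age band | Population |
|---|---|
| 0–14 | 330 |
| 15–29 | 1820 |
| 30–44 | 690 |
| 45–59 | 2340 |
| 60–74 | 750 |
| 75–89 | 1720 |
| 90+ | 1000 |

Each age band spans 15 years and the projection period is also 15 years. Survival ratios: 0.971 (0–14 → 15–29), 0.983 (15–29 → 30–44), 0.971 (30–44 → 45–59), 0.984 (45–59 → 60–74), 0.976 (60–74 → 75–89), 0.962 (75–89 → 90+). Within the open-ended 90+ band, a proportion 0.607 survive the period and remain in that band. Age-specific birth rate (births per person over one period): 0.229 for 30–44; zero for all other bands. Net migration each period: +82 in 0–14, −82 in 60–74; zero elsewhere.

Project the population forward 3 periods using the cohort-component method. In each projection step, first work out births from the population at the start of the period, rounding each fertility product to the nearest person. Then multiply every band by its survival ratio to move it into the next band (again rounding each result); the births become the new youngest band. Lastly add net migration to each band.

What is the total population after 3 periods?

6704

Numbering the bands 1..7 from youngest to oldest:
After projecting period 1:
Births: 690 × 0.229 = 158
Band 2: 330 × 0.971 = 320
Band 3: 1820 × 0.983 = 1789
Band 4: 690 × 0.971 = 670
Band 5: 2340 × 0.984 = 2303
Band 6: 750 × 0.976 = 732
Band 7: 1720 × 0.962 + 1000 × 0.607 = 1655 + 607 = 2262
Net migration: Band 1 + 82 → 240; Band 5 − 82 → 2221
Giving 240 / 320 / 1789 / 670 / 2221 / 732 / 2262.
After projecting period 2:
Births: 1789 × 0.229 = 410
Band 2: 240 × 0.971 = 233
Band 3: 320 × 0.983 = 315
Band 4: 1789 × 0.971 = 1737
Band 5: 670 × 0.984 = 659
Band 6: 2221 × 0.976 = 2168
Band 7: 732 × 0.962 + 2262 × 0.607 = 704 + 1373 = 2077
Net migration: Band 1 + 82 → 492; Band 5 − 82 → 577
Giving 492 / 233 / 315 / 1737 / 577 / 2168 / 2077.
After projecting period 3:
Births: 315 × 0.229 = 72
Band 2: 492 × 0.971 = 478
Band 3: 233 × 0.983 = 229
Band 4: 315 × 0.971 = 306
Band 5: 1737 × 0.984 = 1709
Band 6: 577 × 0.976 = 563
Band 7: 2168 × 0.962 + 2077 × 0.607 = 2086 + 1261 = 3347
Net migration: Band 1 + 82 → 154; Band 5 − 82 → 1627
Giving 154 / 478 / 229 / 306 / 1627 / 563 / 3347.
Total after period 3: 154 + 478 + 229 + 306 + 1627 + 563 + 3347 = 6704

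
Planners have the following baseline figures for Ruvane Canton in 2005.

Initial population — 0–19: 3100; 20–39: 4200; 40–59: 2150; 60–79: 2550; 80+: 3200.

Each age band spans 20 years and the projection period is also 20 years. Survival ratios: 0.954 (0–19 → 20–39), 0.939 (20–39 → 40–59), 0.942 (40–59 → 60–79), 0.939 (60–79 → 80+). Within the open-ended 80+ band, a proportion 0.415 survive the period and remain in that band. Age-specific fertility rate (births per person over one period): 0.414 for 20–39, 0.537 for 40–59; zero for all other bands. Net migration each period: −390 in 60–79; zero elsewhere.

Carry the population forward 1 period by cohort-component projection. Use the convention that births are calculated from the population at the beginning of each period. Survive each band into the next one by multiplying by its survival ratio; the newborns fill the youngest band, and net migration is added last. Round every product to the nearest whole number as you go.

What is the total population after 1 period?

15152

Call the bands 1 to 5, youngest first.
[period 1]
Births: 4200 × 0.414 = 1739  |  2150 × 0.537 = 1155 — total 2894
Band 2: 3100 × 0.954 = 2957
Band 3: 4200 × 0.939 = 3944
Band 4: 2150 × 0.942 = 2025
Band 5: 2550 × 0.939 + 3200 × 0.415 = 2394 + 1328 = 3722
Net migration: Band 4 − 390 → 1635
Population now: 0–19=2894, 20–39=2957, 40–59=3944, 60–79=1635, 80+=3722
Total after period 1: 2894 + 2957 + 3944 + 1635 + 3722 = 15152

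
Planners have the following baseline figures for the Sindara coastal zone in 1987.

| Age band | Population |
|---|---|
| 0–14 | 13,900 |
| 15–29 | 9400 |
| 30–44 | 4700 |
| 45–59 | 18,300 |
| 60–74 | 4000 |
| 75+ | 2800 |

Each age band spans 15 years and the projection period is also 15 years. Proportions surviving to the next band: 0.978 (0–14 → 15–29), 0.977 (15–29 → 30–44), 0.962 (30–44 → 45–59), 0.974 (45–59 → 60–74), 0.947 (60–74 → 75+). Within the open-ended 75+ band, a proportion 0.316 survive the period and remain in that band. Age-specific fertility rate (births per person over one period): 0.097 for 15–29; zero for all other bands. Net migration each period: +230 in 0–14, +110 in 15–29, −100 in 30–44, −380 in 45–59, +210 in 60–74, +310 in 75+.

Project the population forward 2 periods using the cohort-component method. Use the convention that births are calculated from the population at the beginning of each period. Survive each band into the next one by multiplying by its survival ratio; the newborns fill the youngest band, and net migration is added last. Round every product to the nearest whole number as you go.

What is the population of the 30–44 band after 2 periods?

— Period 1 —
Births: 9400 × 0.097 = 912
15–29: 13900 × 0.978 = 13594
30–44: 9400 × 0.977 = 9184
45–59: 4700 × 0.962 = 4521
60–74: 18300 × 0.974 = 17824
75+: 4000 × 0.947 + 2800 × 0.316 = 3788 + 885 = 4673
Net migration: 0–14 + 230 → 1142; 15–29 + 110 → 13704; 30–44 − 100 → 9084; 45–59 − 380 → 4141; 60–74 + 210 → 18034; 75+ + 310 → 4983
End of period: [1142, 13704, 9084, 4141, 18034, 4983]
— Period 2 —
Births: 13704 × 0.097 = 1329
15–29: 1142 × 0.978 = 1117
30–44: 13704 × 0.977 = 13389
45–59: 9084 × 0.962 = 8739
60–74: 4141 × 0.974 = 4033
75+: 18034 × 0.947 + 4983 × 0.316 = 17078 + 1575 = 18653
Net migration: 0–14 + 230 → 1559; 15–29 + 110 → 1227; 30–44 − 100 → 13289; 45–59 − 380 → 8359; 60–74 + 210 → 4243; 75+ + 310 → 18963
End of period: [1559, 1227, 13289, 8359, 4243, 18963]

13289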